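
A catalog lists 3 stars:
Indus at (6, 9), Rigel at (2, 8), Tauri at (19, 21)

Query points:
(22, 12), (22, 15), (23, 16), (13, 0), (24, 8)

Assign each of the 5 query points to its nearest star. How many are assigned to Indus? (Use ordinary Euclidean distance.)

(22, 12) — d² to each: Indus:265, Rigel:416, Tauri:90 → nearest is Tauri
(22, 15) — d² to each: Indus:292, Rigel:449, Tauri:45 → nearest is Tauri
(23, 16) — d² to each: Indus:338, Rigel:505, Tauri:41 → nearest is Tauri
(13, 0) — d² to each: Indus:130, Rigel:185, Tauri:477 → nearest is Indus
(24, 8) — d² to each: Indus:325, Rigel:484, Tauri:194 → nearest is Tauri
1 of the 5 points has Indus as nearest.

1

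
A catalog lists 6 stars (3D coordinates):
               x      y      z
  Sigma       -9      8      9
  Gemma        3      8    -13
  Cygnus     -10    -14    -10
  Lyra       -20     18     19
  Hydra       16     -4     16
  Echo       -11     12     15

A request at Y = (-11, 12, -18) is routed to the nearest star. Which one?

Compare squared distances (the ordering matches that of the actual distances):
d²(Y, Sigma) = (-11−(-9))² + (12−8)² + (-18−9)² = 4 + 16 + 729 = 749
d²(Y, Gemma) = (-11−3)² + (12−8)² + (-18−(-13))² = 196 + 16 + 25 = 237
d²(Y, Cygnus) = (-11−(-10))² + (12−(-14))² + (-18−(-10))² = 1 + 676 + 64 = 741
d²(Y, Lyra) = (-11−(-20))² + (12−18)² + (-18−19)² = 81 + 36 + 1369 = 1486
d²(Y, Hydra) = (-11−16)² + (12−(-4))² + (-18−16)² = 729 + 256 + 1156 = 2141
d²(Y, Echo) = (-11−(-11))² + (12−12)² + (-18−15)² = 0 + 0 + 1089 = 1089
The smallest is to Gemma, so Y lies in the Voronoi region of Gemma.

Gemma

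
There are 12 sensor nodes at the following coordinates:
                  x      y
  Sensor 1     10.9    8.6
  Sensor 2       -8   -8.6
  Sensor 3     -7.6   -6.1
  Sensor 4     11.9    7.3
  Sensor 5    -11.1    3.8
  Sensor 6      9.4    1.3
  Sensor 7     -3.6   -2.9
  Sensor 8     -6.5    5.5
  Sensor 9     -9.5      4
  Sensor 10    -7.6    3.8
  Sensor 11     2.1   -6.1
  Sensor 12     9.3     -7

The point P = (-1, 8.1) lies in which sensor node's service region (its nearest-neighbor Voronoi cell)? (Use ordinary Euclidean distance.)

Sensor 8

Squared Euclidean distances:
d²(P, Sensor 1) = 141.61 + 0.25 = 141.86
d²(P, Sensor 2) = 49 + 278.89 = 327.89
d²(P, Sensor 3) = 43.56 + 201.64 = 245.2
d²(P, Sensor 4) = 166.41 + 0.64 = 167.05
d²(P, Sensor 5) = 102.01 + 18.49 = 120.5
d²(P, Sensor 6) = 108.16 + 46.24 = 154.4
d²(P, Sensor 7) = 6.76 + 121 = 127.76
d²(P, Sensor 8) = 30.25 + 6.76 = 37.01
d²(P, Sensor 9) = 72.25 + 16.81 = 89.06
d²(P, Sensor 10) = 43.56 + 18.49 = 62.05
d²(P, Sensor 11) = 9.61 + 201.64 = 211.25
d²(P, Sensor 12) = 106.09 + 228.01 = 334.1
Minimum is at Sensor 8.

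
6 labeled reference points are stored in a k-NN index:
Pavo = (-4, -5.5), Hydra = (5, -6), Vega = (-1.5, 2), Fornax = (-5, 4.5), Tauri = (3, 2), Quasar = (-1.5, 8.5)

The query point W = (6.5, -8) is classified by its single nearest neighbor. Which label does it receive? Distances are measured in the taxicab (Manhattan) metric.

Hydra

d(W, Pavo) = |6.5−(-4)| + |-8−(-5.5)| = 10.5 + 2.5 = 13
d(W, Hydra) = |6.5−5| + |-8−(-6)| = 1.5 + 2 = 3.5
d(W, Vega) = |6.5−(-1.5)| + |-8−2| = 8 + 10 = 18
d(W, Fornax) = |6.5−(-5)| + |-8−4.5| = 11.5 + 12.5 = 24
d(W, Tauri) = |6.5−3| + |-8−2| = 3.5 + 10 = 13.5
d(W, Quasar) = |6.5−(-1.5)| + |-8−8.5| = 8 + 16.5 = 24.5
Minimum is at Hydra.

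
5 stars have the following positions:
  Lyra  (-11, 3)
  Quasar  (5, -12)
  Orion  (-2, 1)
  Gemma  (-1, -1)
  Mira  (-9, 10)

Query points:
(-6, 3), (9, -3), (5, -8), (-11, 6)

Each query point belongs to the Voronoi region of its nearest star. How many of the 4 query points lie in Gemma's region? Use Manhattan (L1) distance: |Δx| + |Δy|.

1

(-6, 3) — d to each: Lyra:5, Quasar:26, Orion:6, Gemma:9, Mira:10 → nearest is Lyra
(9, -3) — d to each: Lyra:26, Quasar:13, Orion:15, Gemma:12, Mira:31 → nearest is Gemma
(5, -8) — d to each: Lyra:27, Quasar:4, Orion:16, Gemma:13, Mira:32 → nearest is Quasar
(-11, 6) — d to each: Lyra:3, Quasar:34, Orion:14, Gemma:17, Mira:6 → nearest is Lyra
1 of the 4 points has Gemma as nearest.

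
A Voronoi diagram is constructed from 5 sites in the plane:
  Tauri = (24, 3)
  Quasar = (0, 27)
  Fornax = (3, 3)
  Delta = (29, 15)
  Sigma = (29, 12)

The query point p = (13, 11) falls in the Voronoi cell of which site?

Compare squared distances (the ordering matches that of the actual distances):
d²(p, Tauri) = (13−24)² + (11−3)² = 121 + 64 = 185
d²(p, Quasar) = (13−0)² + (11−27)² = 169 + 256 = 425
d²(p, Fornax) = (13−3)² + (11−3)² = 100 + 64 = 164
d²(p, Delta) = (13−29)² + (11−15)² = 256 + 16 = 272
d²(p, Sigma) = (13−29)² + (11−12)² = 256 + 1 = 257
Minimum is at Fornax.

Fornax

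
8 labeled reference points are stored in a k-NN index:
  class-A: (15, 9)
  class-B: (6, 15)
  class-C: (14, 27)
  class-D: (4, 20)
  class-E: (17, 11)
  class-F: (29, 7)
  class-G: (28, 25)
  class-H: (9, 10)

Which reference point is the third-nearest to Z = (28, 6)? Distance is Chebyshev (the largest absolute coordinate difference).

d(Z, class-A) = max(13, 3) = 13
d(Z, class-B) = max(22, 9) = 22
d(Z, class-C) = max(14, 21) = 21
d(Z, class-D) = max(24, 14) = 24
d(Z, class-E) = max(11, 5) = 11
d(Z, class-F) = max(1, 1) = 1
d(Z, class-G) = max(0, 19) = 19
d(Z, class-H) = max(19, 4) = 19
Sorted ascending: class-F, class-E, class-A, class-G, … — the third-nearest is class-A.

class-A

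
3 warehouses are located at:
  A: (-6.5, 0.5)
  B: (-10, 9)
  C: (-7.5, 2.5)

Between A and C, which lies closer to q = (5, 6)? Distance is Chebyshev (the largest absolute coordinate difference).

d(q,A) = max(11.5, 5.5) = 11.5
d(q,C) = max(12.5, 3.5) = 12.5
11.5 < 12.5, so A is closer.

A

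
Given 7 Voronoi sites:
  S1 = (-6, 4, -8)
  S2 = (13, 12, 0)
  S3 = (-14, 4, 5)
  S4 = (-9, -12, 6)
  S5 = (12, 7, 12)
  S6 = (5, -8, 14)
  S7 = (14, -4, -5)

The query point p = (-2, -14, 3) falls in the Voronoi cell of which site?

Since √ is increasing, it suffices to compare squared distances:
|pS1|² = (-2−(-6))² + (-14−4)² + (3−(-8))² = 16 + 324 + 121 = 461
|pS2|² = (-2−13)² + (-14−12)² + (3−0)² = 225 + 676 + 9 = 910
|pS3|² = (-2−(-14))² + (-14−4)² + (3−5)² = 144 + 324 + 4 = 472
|pS4|² = (-2−(-9))² + (-14−(-12))² + (3−6)² = 49 + 4 + 9 = 62
|pS5|² = (-2−12)² + (-14−7)² + (3−12)² = 196 + 441 + 81 = 718
|pS6|² = (-2−5)² + (-14−(-8))² + (3−14)² = 49 + 36 + 121 = 206
|pS7|² = (-2−14)² + (-14−(-4))² + (3−(-5))² = 256 + 100 + 64 = 420
Minimum is at S4.

S4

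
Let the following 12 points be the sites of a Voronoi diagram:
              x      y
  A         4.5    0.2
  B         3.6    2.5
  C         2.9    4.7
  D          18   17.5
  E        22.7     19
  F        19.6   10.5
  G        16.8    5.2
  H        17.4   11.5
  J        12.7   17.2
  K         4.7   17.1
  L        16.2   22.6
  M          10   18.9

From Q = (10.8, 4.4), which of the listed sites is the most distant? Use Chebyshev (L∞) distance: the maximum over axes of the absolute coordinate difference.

L

d(Q,A) = max(6.3, 4.2) = 6.3
d(Q,B) = max(7.2, 1.9) = 7.2
d(Q,C) = max(7.9, 0.3) = 7.9
d(Q,D) = max(7.2, 13.1) = 13.1
d(Q,E) = max(11.9, 14.6) = 14.6
d(Q,F) = max(8.8, 6.1) = 8.8
d(Q,G) = max(6, 0.8) = 6
d(Q,H) = max(6.6, 7.1) = 7.1
d(Q,J) = max(1.9, 12.8) = 12.8
d(Q,K) = max(6.1, 12.7) = 12.7
d(Q,L) = max(5.4, 18.2) = 18.2
d(Q,M) = max(0.8, 14.5) = 14.5
The largest is to L.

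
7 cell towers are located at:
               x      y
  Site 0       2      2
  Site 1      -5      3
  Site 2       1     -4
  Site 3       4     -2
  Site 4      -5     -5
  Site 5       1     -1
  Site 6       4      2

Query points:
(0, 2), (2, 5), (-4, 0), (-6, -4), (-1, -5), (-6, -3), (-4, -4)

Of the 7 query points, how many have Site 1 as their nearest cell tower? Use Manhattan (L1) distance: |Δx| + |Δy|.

1

(0, 2) — d to each: Site 0:2, Site 1:6, Site 2:7, Site 3:8, Site 4:12, Site 5:4, Site 6:4 → nearest is Site 0
(2, 5) — d to each: Site 0:3, Site 1:9, Site 2:10, Site 3:9, Site 4:17, Site 5:7, Site 6:5 → nearest is Site 0
(-4, 0) — d to each: Site 0:8, Site 1:4, Site 2:9, Site 3:10, Site 4:6, Site 5:6, Site 6:10 → nearest is Site 1
(-6, -4) — d to each: Site 0:14, Site 1:8, Site 2:7, Site 3:12, Site 4:2, Site 5:10, Site 6:16 → nearest is Site 4
(-1, -5) — d to each: Site 0:10, Site 1:12, Site 2:3, Site 3:8, Site 4:4, Site 5:6, Site 6:12 → nearest is Site 2
(-6, -3) — d to each: Site 0:13, Site 1:7, Site 2:8, Site 3:11, Site 4:3, Site 5:9, Site 6:15 → nearest is Site 4
(-4, -4) — d to each: Site 0:12, Site 1:8, Site 2:5, Site 3:10, Site 4:2, Site 5:8, Site 6:14 → nearest is Site 4
1 of the 7 points has Site 1 as nearest.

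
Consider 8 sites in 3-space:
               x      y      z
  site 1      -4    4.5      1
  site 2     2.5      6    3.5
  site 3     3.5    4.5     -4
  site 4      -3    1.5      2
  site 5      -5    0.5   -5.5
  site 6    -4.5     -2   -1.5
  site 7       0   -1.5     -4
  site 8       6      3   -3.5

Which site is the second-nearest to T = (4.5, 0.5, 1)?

site 2

Squared Euclidean distances:
d²(T, site 1) = 72.25 + 16 + 0 = 88.25
d²(T, site 2) = 4 + 30.25 + 6.25 = 40.5
d²(T, site 3) = 1 + 16 + 25 = 42
d²(T, site 4) = 56.25 + 1 + 1 = 58.25
d²(T, site 5) = 90.25 + 0 + 42.25 = 132.5
d²(T, site 6) = 81 + 6.25 + 6.25 = 93.5
d²(T, site 7) = 20.25 + 4 + 25 = 49.25
d²(T, site 8) = 2.25 + 6.25 + 20.25 = 28.75
Sorted ascending: site 8, site 2, site 3, … — the second-nearest is site 2.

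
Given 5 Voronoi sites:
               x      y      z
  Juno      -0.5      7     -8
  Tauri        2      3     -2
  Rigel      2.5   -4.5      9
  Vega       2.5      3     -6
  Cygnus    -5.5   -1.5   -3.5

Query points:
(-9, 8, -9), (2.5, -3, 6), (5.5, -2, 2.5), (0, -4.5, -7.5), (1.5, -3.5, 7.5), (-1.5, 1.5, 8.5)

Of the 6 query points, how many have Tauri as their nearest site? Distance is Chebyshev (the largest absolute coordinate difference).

1

(-9, 8, -9) — d to each: Juno:8.5, Tauri:11, Rigel:18, Vega:11.5, Cygnus:9.5 → nearest is Juno
(2.5, -3, 6) — d to each: Juno:14, Tauri:8, Rigel:3, Vega:12, Cygnus:9.5 → nearest is Rigel
(5.5, -2, 2.5) — d to each: Juno:10.5, Tauri:5, Rigel:6.5, Vega:8.5, Cygnus:11 → nearest is Tauri
(0, -4.5, -7.5) — d to each: Juno:11.5, Tauri:7.5, Rigel:16.5, Vega:7.5, Cygnus:5.5 → nearest is Cygnus
(1.5, -3.5, 7.5) — d to each: Juno:15.5, Tauri:9.5, Rigel:1.5, Vega:13.5, Cygnus:11 → nearest is Rigel
(-1.5, 1.5, 8.5) — d to each: Juno:16.5, Tauri:10.5, Rigel:6, Vega:14.5, Cygnus:12 → nearest is Rigel
1 of the 6 points has Tauri as nearest.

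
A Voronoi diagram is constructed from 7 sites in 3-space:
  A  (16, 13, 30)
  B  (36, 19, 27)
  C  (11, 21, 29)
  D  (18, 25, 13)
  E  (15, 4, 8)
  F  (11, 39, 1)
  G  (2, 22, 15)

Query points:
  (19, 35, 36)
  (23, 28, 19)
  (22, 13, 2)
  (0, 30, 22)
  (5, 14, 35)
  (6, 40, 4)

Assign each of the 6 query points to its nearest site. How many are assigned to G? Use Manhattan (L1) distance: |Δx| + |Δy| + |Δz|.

(19, 35, 36) — d to each: A:31, B:42, C:29, D:34, E:63, F:47, G:51 → nearest is C
(23, 28, 19) — d to each: A:33, B:30, C:29, D:14, E:43, F:41, G:31 → nearest is D
(22, 13, 2) — d to each: A:34, B:45, C:46, D:27, E:22, F:38, G:42 → nearest is E
(0, 30, 22) — d to each: A:41, B:52, C:27, D:32, E:55, F:41, G:17 → nearest is G
(5, 14, 35) — d to each: A:17, B:44, C:19, D:46, E:47, F:65, G:31 → nearest is A
(6, 40, 4) — d to each: A:63, B:74, C:49, D:36, E:49, F:9, G:33 → nearest is F
1 of the 6 points has G as nearest.

1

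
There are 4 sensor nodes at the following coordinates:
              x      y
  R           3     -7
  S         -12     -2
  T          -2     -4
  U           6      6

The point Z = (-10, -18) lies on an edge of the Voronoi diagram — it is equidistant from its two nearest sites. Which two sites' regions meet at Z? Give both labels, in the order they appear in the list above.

S and T

Squared distances from Z to each site:
|ZR|² = (-10−3)² + (-18−(-7))² = 169 + 121 = 290
|ZS|² = (-10−(-12))² + (-18−(-2))² = 4 + 256 = 260
|ZT|² = (-10−(-2))² + (-18−(-4))² = 64 + 196 = 260
|ZU|² = (-10−6)² + (-18−6)² = 256 + 576 = 832
Z is equidistant from S and T (both at squared distance 260), and every other site is strictly farther — so Z lies on the S–T Voronoi edge.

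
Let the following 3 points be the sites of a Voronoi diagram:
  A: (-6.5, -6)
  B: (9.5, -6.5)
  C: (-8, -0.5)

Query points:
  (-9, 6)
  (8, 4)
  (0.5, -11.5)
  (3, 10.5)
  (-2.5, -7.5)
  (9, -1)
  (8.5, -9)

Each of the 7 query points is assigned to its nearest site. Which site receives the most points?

(-9, 6) — d² to each: A:150.25, B:498.5, C:43.25 → nearest is C
(8, 4) — d² to each: A:310.25, B:112.5, C:276.25 → nearest is B
(0.5, -11.5) — d² to each: A:79.25, B:106, C:193.25 → nearest is A
(3, 10.5) — d² to each: A:362.5, B:331.25, C:242 → nearest is C
(-2.5, -7.5) — d² to each: A:18.25, B:145, C:79.25 → nearest is A
(9, -1) — d² to each: A:265.25, B:30.5, C:289.25 → nearest is B
(8.5, -9) — d² to each: A:234, B:7.25, C:344.5 → nearest is B
Tally — A:2, B:3, C:2. B captures the most (3).

B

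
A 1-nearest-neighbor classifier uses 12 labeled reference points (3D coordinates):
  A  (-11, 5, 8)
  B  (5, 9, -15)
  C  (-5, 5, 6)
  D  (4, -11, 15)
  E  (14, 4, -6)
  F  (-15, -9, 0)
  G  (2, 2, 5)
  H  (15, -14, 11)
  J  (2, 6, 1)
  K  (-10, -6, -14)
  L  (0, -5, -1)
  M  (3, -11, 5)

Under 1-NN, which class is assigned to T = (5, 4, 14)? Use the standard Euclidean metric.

Squared Euclidean distances:
|TA|² = (5−(-11))² + (4−5)² + (14−8)² = 256 + 1 + 36 = 293
|TB|² = (5−5)² + (4−9)² + (14−(-15))² = 0 + 25 + 841 = 866
|TC|² = (5−(-5))² + (4−5)² + (14−6)² = 100 + 1 + 64 = 165
|TD|² = (5−4)² + (4−(-11))² + (14−15)² = 1 + 225 + 1 = 227
|TE|² = (5−14)² + (4−4)² + (14−(-6))² = 81 + 0 + 400 = 481
|TF|² = (5−(-15))² + (4−(-9))² + (14−0)² = 400 + 169 + 196 = 765
|TG|² = (5−2)² + (4−2)² + (14−5)² = 9 + 4 + 81 = 94
|TH|² = (5−15)² + (4−(-14))² + (14−11)² = 100 + 324 + 9 = 433
|TJ|² = (5−2)² + (4−6)² + (14−1)² = 9 + 4 + 169 = 182
|TK|² = (5−(-10))² + (4−(-6))² + (14−(-14))² = 225 + 100 + 784 = 1109
|TL|² = (5−0)² + (4−(-5))² + (14−(-1))² = 25 + 81 + 225 = 331
|TM|² = (5−3)² + (4−(-11))² + (14−5)² = 4 + 225 + 81 = 310
The smallest is to G, so T lies in the Voronoi region of G.

G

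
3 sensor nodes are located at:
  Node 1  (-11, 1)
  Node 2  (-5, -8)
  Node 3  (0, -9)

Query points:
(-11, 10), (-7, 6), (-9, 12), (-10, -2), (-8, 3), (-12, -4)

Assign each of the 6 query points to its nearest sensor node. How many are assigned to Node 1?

(-11, 10) — d² to each: Node 1:81, Node 2:360, Node 3:482 → nearest is Node 1
(-7, 6) — d² to each: Node 1:41, Node 2:200, Node 3:274 → nearest is Node 1
(-9, 12) — d² to each: Node 1:125, Node 2:416, Node 3:522 → nearest is Node 1
(-10, -2) — d² to each: Node 1:10, Node 2:61, Node 3:149 → nearest is Node 1
(-8, 3) — d² to each: Node 1:13, Node 2:130, Node 3:208 → nearest is Node 1
(-12, -4) — d² to each: Node 1:26, Node 2:65, Node 3:169 → nearest is Node 1
6 of the 6 points have Node 1 as nearest.

6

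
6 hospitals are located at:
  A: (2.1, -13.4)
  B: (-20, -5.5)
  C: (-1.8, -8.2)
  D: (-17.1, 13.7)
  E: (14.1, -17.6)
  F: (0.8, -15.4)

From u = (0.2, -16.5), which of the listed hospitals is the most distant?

Squared Euclidean distances:
|uA|² = (0.2−2.1)² + (-16.5−(-13.4))² = 3.61 + 9.61 = 13.22
|uB|² = (0.2−(-20))² + (-16.5−(-5.5))² = 408.04 + 121 = 529.04
|uC|² = (0.2−(-1.8))² + (-16.5−(-8.2))² = 4 + 68.89 = 72.89
|uD|² = (0.2−(-17.1))² + (-16.5−13.7)² = 299.29 + 912.04 = 1211.33
|uE|² = (0.2−14.1)² + (-16.5−(-17.6))² = 193.21 + 1.21 = 194.42
|uF|² = (0.2−0.8)² + (-16.5−(-15.4))² = 0.36 + 1.21 = 1.57
The largest is to D.

D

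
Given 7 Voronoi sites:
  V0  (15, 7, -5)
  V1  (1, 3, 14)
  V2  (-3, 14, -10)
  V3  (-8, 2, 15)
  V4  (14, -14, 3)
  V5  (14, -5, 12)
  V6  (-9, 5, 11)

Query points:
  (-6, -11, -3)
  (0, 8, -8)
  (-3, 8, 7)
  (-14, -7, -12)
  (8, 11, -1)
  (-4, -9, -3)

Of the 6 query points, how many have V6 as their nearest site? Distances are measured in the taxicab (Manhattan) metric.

(-6, -11, -3) — d to each: V0:41, V1:38, V2:35, V3:33, V4:29, V5:41, V6:33 → nearest is V4
(0, 8, -8) — d to each: V0:19, V1:28, V2:11, V3:37, V4:47, V5:47, V6:31 → nearest is V2
(-3, 8, 7) — d to each: V0:31, V1:16, V2:23, V3:19, V4:43, V5:35, V6:13 → nearest is V6
(-14, -7, -12) — d to each: V0:50, V1:51, V2:34, V3:42, V4:50, V5:54, V6:40 → nearest is V2
(8, 11, -1) — d to each: V0:15, V1:30, V2:23, V3:41, V4:35, V5:35, V6:35 → nearest is V0
(-4, -9, -3) — d to each: V0:37, V1:34, V2:31, V3:33, V4:29, V5:37, V6:33 → nearest is V4
1 of the 6 points has V6 as nearest.

1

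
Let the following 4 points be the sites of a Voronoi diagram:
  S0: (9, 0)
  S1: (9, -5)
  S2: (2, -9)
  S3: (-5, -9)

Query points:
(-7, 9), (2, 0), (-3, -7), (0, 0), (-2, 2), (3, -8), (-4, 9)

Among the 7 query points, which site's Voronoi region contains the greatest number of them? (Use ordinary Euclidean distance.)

(-7, 9) — d² to each: S0:337, S1:452, S2:405, S3:328 → nearest is S3
(2, 0) — d² to each: S0:49, S1:74, S2:81, S3:130 → nearest is S0
(-3, -7) — d² to each: S0:193, S1:148, S2:29, S3:8 → nearest is S3
(0, 0) — d² to each: S0:81, S1:106, S2:85, S3:106 → nearest is S0
(-2, 2) — d² to each: S0:125, S1:170, S2:137, S3:130 → nearest is S0
(3, -8) — d² to each: S0:100, S1:45, S2:2, S3:65 → nearest is S2
(-4, 9) — d² to each: S0:250, S1:365, S2:360, S3:325 → nearest is S0
Tally — S0:4, S2:1, S3:2. S0 captures the most (4).

S0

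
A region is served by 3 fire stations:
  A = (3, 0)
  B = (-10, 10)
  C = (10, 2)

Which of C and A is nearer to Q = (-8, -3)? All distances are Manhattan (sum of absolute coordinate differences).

d(Q,C) = |-8−10| + |-3−2| = 18 + 5 = 23
d(Q,A) = |-8−3| + |-3−0| = 11 + 3 = 14
23 > 14, so A is closer.

A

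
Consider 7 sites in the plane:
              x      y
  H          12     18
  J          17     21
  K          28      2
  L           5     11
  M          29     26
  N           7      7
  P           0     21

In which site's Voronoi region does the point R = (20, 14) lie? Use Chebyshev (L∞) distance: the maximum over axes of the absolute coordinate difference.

d(R,H) = max(8, 4) = 8
d(R,J) = max(3, 7) = 7
d(R,K) = max(8, 12) = 12
d(R,L) = max(15, 3) = 15
d(R,M) = max(9, 12) = 12
d(R,N) = max(13, 7) = 13
d(R,P) = max(20, 7) = 20
Minimum is at J.

J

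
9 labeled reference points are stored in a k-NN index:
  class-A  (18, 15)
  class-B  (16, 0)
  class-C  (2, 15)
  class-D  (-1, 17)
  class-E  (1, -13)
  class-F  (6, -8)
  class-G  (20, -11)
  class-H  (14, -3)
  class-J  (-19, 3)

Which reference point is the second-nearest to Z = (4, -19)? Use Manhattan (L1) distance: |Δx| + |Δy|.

d(Z, class-A) = |4−18| + |-19−15| = 14 + 34 = 48
d(Z, class-B) = |4−16| + |-19−0| = 12 + 19 = 31
d(Z, class-C) = |4−2| + |-19−15| = 2 + 34 = 36
d(Z, class-D) = |4−(-1)| + |-19−17| = 5 + 36 = 41
d(Z, class-E) = |4−1| + |-19−(-13)| = 3 + 6 = 9
d(Z, class-F) = |4−6| + |-19−(-8)| = 2 + 11 = 13
d(Z, class-G) = |4−20| + |-19−(-11)| = 16 + 8 = 24
d(Z, class-H) = |4−14| + |-19−(-3)| = 10 + 16 = 26
d(Z, class-J) = |4−(-19)| + |-19−3| = 23 + 22 = 45
Sorted ascending: class-E, class-F, class-G, … — the second-nearest is class-F.

class-F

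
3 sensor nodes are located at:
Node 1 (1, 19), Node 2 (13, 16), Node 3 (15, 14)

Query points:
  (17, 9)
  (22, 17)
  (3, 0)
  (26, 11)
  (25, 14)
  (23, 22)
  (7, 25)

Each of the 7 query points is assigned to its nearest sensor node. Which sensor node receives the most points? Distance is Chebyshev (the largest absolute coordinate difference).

Node 3

(17, 9) — d to each: Node 1:16, Node 2:7, Node 3:5 → nearest is Node 3
(22, 17) — d to each: Node 1:21, Node 2:9, Node 3:7 → nearest is Node 3
(3, 0) — d to each: Node 1:19, Node 2:16, Node 3:14 → nearest is Node 3
(26, 11) — d to each: Node 1:25, Node 2:13, Node 3:11 → nearest is Node 3
(25, 14) — d to each: Node 1:24, Node 2:12, Node 3:10 → nearest is Node 3
(23, 22) — d to each: Node 1:22, Node 2:10, Node 3:8 → nearest is Node 3
(7, 25) — d to each: Node 1:6, Node 2:9, Node 3:11 → nearest is Node 1
Tally — Node 1:1, Node 3:6. Node 3 captures the most (6).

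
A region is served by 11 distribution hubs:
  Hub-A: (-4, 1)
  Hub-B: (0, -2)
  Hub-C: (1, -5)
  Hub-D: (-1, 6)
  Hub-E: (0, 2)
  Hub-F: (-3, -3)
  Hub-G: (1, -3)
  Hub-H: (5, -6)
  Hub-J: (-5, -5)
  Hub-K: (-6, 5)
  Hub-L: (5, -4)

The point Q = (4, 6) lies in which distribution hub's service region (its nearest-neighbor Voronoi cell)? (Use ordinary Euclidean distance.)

Since √ is increasing, it suffices to compare squared distances:
d²(Q, Hub-A) = 64 + 25 = 89
d²(Q, Hub-B) = 16 + 64 = 80
d²(Q, Hub-C) = 9 + 121 = 130
d²(Q, Hub-D) = 25 + 0 = 25
d²(Q, Hub-E) = 16 + 16 = 32
d²(Q, Hub-F) = 49 + 81 = 130
d²(Q, Hub-G) = 9 + 81 = 90
d²(Q, Hub-H) = 1 + 144 = 145
d²(Q, Hub-J) = 81 + 121 = 202
d²(Q, Hub-K) = 100 + 1 = 101
d²(Q, Hub-L) = 1 + 100 = 101
The smallest is to Hub-D, so Q lies in the Voronoi region of Hub-D.

Hub-D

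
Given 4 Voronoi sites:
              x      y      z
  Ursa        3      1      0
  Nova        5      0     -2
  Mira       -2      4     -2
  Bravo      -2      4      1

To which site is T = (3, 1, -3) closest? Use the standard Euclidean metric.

Nova

Compare squared distances (the ordering matches that of the actual distances):
d²(T, Ursa) = (3−3)² + (1−1)² + (-3−0)² = 0 + 0 + 9 = 9
d²(T, Nova) = (3−5)² + (1−0)² + (-3−(-2))² = 4 + 1 + 1 = 6
d²(T, Mira) = (3−(-2))² + (1−4)² + (-3−(-2))² = 25 + 9 + 1 = 35
d²(T, Bravo) = (3−(-2))² + (1−4)² + (-3−1)² = 25 + 9 + 16 = 50
Nova is nearest.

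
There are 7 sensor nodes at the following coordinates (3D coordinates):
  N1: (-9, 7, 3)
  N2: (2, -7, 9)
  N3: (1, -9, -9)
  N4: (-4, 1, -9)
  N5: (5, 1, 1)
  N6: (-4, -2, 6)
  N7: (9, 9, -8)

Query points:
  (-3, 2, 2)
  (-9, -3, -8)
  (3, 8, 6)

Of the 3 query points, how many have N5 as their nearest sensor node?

1

(-3, 2, 2) — d² to each: N1:62, N2:155, N3:258, N4:123, N5:66, N6:33, N7:293 → nearest is N6
(-9, -3, -8) — d² to each: N1:221, N2:426, N3:137, N4:42, N5:293, N6:222, N7:468 → nearest is N4
(3, 8, 6) — d² to each: N1:154, N2:235, N3:518, N4:323, N5:78, N6:149, N7:233 → nearest is N5
1 of the 3 points has N5 as nearest.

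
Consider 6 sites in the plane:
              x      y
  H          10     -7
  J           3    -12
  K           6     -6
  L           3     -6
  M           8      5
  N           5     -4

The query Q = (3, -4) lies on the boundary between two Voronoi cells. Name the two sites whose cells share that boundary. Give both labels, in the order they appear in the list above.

Squared distances from Q to each site:
|QH|² = (3−10)² + (-4−(-7))² = 49 + 9 = 58
|QJ|² = (3−3)² + (-4−(-12))² = 0 + 64 = 64
|QK|² = (3−6)² + (-4−(-6))² = 9 + 4 = 13
|QL|² = (3−3)² + (-4−(-6))² = 0 + 4 = 4
|QM|² = (3−8)² + (-4−5)² = 25 + 81 = 106
|QN|² = (3−5)² + (-4−(-4))² = 4 + 0 = 4
Q is equidistant from L and N (both at squared distance 4), and every other site is strictly farther — so Q lies on the L–N Voronoi edge.

L and N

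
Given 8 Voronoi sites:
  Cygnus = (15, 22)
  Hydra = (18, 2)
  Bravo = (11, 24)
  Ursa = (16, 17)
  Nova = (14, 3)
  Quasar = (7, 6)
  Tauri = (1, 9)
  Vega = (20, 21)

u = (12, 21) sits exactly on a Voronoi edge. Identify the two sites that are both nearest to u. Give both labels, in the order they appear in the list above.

Cygnus and Bravo

Squared distances from u to each site:
d²(u, Cygnus) = (12−15)² + (21−22)² = 9 + 1 = 10
d²(u, Hydra) = (12−18)² + (21−2)² = 36 + 361 = 397
d²(u, Bravo) = (12−11)² + (21−24)² = 1 + 9 = 10
d²(u, Ursa) = (12−16)² + (21−17)² = 16 + 16 = 32
d²(u, Nova) = (12−14)² + (21−3)² = 4 + 324 = 328
d²(u, Quasar) = (12−7)² + (21−6)² = 25 + 225 = 250
d²(u, Tauri) = (12−1)² + (21−9)² = 121 + 144 = 265
d²(u, Vega) = (12−20)² + (21−21)² = 64 + 0 = 64
u is equidistant from Cygnus and Bravo (both at squared distance 10), and every other site is strictly farther — so u lies on the Cygnus–Bravo Voronoi edge.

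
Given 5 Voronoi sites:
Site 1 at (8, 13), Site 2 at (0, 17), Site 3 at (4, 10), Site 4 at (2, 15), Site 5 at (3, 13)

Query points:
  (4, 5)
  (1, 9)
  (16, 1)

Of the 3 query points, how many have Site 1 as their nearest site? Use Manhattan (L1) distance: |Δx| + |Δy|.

(4, 5) — d to each: Site 1:12, Site 2:16, Site 3:5, Site 4:12, Site 5:9 → nearest is Site 3
(1, 9) — d to each: Site 1:11, Site 2:9, Site 3:4, Site 4:7, Site 5:6 → nearest is Site 3
(16, 1) — d to each: Site 1:20, Site 2:32, Site 3:21, Site 4:28, Site 5:25 → nearest is Site 1
1 of the 3 points has Site 1 as nearest.

1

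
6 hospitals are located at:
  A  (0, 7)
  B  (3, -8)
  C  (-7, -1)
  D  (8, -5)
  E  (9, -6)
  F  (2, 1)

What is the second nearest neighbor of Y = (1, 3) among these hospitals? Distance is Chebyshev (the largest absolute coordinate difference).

d(Y,A) = max(1, 4) = 4
d(Y,B) = max(2, 11) = 11
d(Y,C) = max(8, 4) = 8
d(Y,D) = max(7, 8) = 8
d(Y,E) = max(8, 9) = 9
d(Y,F) = max(1, 2) = 2
Sorted ascending: F, A, C, … — the second-nearest is A.

A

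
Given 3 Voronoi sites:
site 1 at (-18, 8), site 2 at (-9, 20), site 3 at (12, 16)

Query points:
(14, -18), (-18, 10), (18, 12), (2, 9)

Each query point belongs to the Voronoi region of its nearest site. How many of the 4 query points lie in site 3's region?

(14, -18) — d² to each: site 1:1700, site 2:1973, site 3:1160 → nearest is site 3
(-18, 10) — d² to each: site 1:4, site 2:181, site 3:936 → nearest is site 1
(18, 12) — d² to each: site 1:1312, site 2:793, site 3:52 → nearest is site 3
(2, 9) — d² to each: site 1:401, site 2:242, site 3:149 → nearest is site 3
3 of the 4 points have site 3 as nearest.

3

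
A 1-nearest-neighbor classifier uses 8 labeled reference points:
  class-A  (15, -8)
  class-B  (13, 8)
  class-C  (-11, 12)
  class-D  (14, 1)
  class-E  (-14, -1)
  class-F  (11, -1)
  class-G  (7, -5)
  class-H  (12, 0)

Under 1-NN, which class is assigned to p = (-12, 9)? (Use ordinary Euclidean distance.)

class-C

Compare squared distances (the ordering matches that of the actual distances):
d²(p, class-A) = (-12−15)² + (9−(-8))² = 729 + 289 = 1018
d²(p, class-B) = (-12−13)² + (9−8)² = 625 + 1 = 626
d²(p, class-C) = (-12−(-11))² + (9−12)² = 1 + 9 = 10
d²(p, class-D) = (-12−14)² + (9−1)² = 676 + 64 = 740
d²(p, class-E) = (-12−(-14))² + (9−(-1))² = 4 + 100 = 104
d²(p, class-F) = (-12−11)² + (9−(-1))² = 529 + 100 = 629
d²(p, class-G) = (-12−7)² + (9−(-5))² = 361 + 196 = 557
d²(p, class-H) = (-12−12)² + (9−0)² = 576 + 81 = 657
class-C is nearest.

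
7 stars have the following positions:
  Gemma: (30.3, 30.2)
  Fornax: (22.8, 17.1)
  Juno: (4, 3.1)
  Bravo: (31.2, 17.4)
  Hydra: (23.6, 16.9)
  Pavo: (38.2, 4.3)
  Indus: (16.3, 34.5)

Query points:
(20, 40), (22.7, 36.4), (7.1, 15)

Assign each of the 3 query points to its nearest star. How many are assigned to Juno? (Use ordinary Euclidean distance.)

(20, 40) — d² to each: Gemma:202.13, Fornax:532.25, Juno:1617.61, Bravo:636.2, Hydra:546.57, Pavo:1605.73, Indus:43.94 → nearest is Indus
(22.7, 36.4) — d² to each: Gemma:96.2, Fornax:372.5, Juno:1458.58, Bravo:433.25, Hydra:381.06, Pavo:1270.66, Indus:44.57 → nearest is Indus
(7.1, 15) — d² to each: Gemma:769.28, Fornax:250.9, Juno:151.22, Bravo:586.57, Hydra:275.86, Pavo:1081.7, Indus:464.89 → nearest is Juno
1 of the 3 points has Juno as nearest.

1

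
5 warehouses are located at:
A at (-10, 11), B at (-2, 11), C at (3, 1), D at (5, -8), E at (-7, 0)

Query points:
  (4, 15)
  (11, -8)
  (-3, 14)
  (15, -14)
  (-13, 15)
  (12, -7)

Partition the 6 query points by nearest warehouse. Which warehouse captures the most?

(4, 15) — d² to each: A:212, B:52, C:197, D:530, E:346 → nearest is B
(11, -8) — d² to each: A:802, B:530, C:145, D:36, E:388 → nearest is D
(-3, 14) — d² to each: A:58, B:10, C:205, D:548, E:212 → nearest is B
(15, -14) — d² to each: A:1250, B:914, C:369, D:136, E:680 → nearest is D
(-13, 15) — d² to each: A:25, B:137, C:452, D:853, E:261 → nearest is A
(12, -7) — d² to each: A:808, B:520, C:145, D:50, E:410 → nearest is D
Tally — A:1, B:2, D:3. D captures the most (3).

D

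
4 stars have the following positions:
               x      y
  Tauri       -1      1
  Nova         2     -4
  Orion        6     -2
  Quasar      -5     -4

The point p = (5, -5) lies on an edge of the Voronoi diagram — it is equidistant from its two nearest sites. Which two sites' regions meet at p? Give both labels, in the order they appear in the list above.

Nova and Orion

Squared distances from p to each site:
d²(p, Tauri) = (5−(-1))² + (-5−1)² = 36 + 36 = 72
d²(p, Nova) = (5−2)² + (-5−(-4))² = 9 + 1 = 10
d²(p, Orion) = (5−6)² + (-5−(-2))² = 1 + 9 = 10
d²(p, Quasar) = (5−(-5))² + (-5−(-4))² = 100 + 1 = 101
p is equidistant from Nova and Orion (both at squared distance 10), and every other site is strictly farther — so p lies on the Nova–Orion Voronoi edge.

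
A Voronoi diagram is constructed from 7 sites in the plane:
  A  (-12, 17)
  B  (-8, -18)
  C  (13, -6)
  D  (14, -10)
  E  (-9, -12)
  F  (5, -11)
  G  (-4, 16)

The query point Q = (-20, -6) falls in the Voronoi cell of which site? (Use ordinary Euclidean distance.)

Compare squared distances (the ordering matches that of the actual distances):
|QA|² = (-20−(-12))² + (-6−17)² = 64 + 529 = 593
|QB|² = (-20−(-8))² + (-6−(-18))² = 144 + 144 = 288
|QC|² = (-20−13)² + (-6−(-6))² = 1089 + 0 = 1089
|QD|² = (-20−14)² + (-6−(-10))² = 1156 + 16 = 1172
|QE|² = (-20−(-9))² + (-6−(-12))² = 121 + 36 = 157
|QF|² = (-20−5)² + (-6−(-11))² = 625 + 25 = 650
|QG|² = (-20−(-4))² + (-6−16)² = 256 + 484 = 740
The smallest is to E, so Q lies in the Voronoi region of E.

E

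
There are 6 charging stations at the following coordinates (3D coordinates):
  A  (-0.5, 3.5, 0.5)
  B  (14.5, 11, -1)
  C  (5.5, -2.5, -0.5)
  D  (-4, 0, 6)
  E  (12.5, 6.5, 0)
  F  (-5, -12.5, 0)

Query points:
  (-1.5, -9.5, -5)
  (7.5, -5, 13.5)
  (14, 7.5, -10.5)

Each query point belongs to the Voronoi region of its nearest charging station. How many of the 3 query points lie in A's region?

0

(-1.5, -9.5, -5) — d² to each: A:200.25, B:692.25, C:118.25, D:217.5, E:477, F:46.25 → nearest is F
(7.5, -5, 13.5) — d² to each: A:305.25, B:515.25, C:206.25, D:213.5, E:339.5, F:394.75 → nearest is C
(14, 7.5, -10.5) — d² to each: A:347.25, B:102.75, C:272.25, D:652.5, E:113.5, F:871.25 → nearest is B
0 of the 3 points have A as nearest.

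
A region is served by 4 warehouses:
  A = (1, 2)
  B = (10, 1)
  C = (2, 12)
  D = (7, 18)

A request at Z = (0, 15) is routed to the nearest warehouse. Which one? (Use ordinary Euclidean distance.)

Squared Euclidean distances:
|ZA|² = 1 + 169 = 170
|ZB|² = 100 + 196 = 296
|ZC|² = 4 + 9 = 13
|ZD|² = 49 + 9 = 58
The smallest is to C, so Z lies in the Voronoi region of C.

C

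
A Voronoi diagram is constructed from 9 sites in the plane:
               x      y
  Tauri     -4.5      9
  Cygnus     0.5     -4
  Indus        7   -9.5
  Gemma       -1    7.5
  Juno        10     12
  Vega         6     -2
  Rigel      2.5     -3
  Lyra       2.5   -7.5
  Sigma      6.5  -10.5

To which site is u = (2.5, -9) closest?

Compare squared distances (the ordering matches that of the actual distances):
d²(u, Tauri) = (2.5−(-4.5))² + (-9−9)² = 49 + 324 = 373
d²(u, Cygnus) = (2.5−0.5)² + (-9−(-4))² = 4 + 25 = 29
d²(u, Indus) = (2.5−7)² + (-9−(-9.5))² = 20.25 + 0.25 = 20.5
d²(u, Gemma) = (2.5−(-1))² + (-9−7.5)² = 12.25 + 272.25 = 284.5
d²(u, Juno) = (2.5−10)² + (-9−12)² = 56.25 + 441 = 497.25
d²(u, Vega) = (2.5−6)² + (-9−(-2))² = 12.25 + 49 = 61.25
d²(u, Rigel) = (2.5−2.5)² + (-9−(-3))² = 0 + 36 = 36
d²(u, Lyra) = (2.5−2.5)² + (-9−(-7.5))² = 0 + 2.25 = 2.25
d²(u, Sigma) = (2.5−6.5)² + (-9−(-10.5))² = 16 + 2.25 = 18.25
The smallest is to Lyra, so u lies in the Voronoi region of Lyra.

Lyra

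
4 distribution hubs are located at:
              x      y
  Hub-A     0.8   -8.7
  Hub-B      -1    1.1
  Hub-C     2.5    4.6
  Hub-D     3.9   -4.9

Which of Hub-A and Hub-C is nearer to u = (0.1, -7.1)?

Hub-A

Compare squared distances:
d²(u, Hub-A) = (0.1−0.8)² + (-7.1−(-8.7))² = 0.49 + 2.56 = 3.05
d²(u, Hub-C) = (0.1−2.5)² + (-7.1−4.6)² = 5.76 + 136.89 = 142.65
3.05 < 142.65, so Hub-A is closer.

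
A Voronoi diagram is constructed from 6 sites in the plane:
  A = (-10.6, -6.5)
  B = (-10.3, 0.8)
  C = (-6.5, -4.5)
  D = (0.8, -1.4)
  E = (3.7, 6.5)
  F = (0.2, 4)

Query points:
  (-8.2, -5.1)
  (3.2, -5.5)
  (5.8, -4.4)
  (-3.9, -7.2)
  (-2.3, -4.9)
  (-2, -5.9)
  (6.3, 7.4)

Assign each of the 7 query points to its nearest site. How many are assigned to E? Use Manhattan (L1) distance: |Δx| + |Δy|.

(-8.2, -5.1) — d to each: A:3.8, B:8, C:2.3, D:12.7, E:23.5, F:17.5 → nearest is C
(3.2, -5.5) — d to each: A:14.8, B:19.8, C:10.7, D:6.5, E:12.5, F:12.5 → nearest is D
(5.8, -4.4) — d to each: A:18.5, B:21.3, C:12.4, D:8, E:13, F:14 → nearest is D
(-3.9, -7.2) — d to each: A:7.4, B:14.4, C:5.3, D:10.5, E:21.3, F:15.3 → nearest is C
(-2.3, -4.9) — d to each: A:9.9, B:13.7, C:4.6, D:6.6, E:17.4, F:11.4 → nearest is C
(-2, -5.9) — d to each: A:9.2, B:15, C:5.9, D:7.3, E:18.1, F:12.1 → nearest is C
(6.3, 7.4) — d to each: A:30.8, B:23.2, C:24.7, D:14.3, E:3.5, F:9.5 → nearest is E
1 of the 7 points has E as nearest.

1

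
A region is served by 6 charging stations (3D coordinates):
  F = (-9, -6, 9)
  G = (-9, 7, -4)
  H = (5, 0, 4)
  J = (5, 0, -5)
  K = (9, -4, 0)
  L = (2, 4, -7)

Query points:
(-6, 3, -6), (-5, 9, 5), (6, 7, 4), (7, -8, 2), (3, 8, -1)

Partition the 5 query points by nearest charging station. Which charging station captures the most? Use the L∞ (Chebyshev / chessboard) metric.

G

(-6, 3, -6) — d to each: F:15, G:4, H:11, J:11, K:15, L:8 → nearest is G
(-5, 9, 5) — d to each: F:15, G:9, H:10, J:10, K:14, L:12 → nearest is G
(6, 7, 4) — d to each: F:15, G:15, H:7, J:9, K:11, L:11 → nearest is H
(7, -8, 2) — d to each: F:16, G:16, H:8, J:8, K:4, L:12 → nearest is K
(3, 8, -1) — d to each: F:14, G:12, H:8, J:8, K:12, L:6 → nearest is L
Tally — G:2, H:1, K:1, L:1. G captures the most (2).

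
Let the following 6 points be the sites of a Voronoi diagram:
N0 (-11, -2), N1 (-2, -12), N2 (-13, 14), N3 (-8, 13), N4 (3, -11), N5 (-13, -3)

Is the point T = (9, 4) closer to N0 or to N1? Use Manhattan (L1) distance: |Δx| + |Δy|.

N0

d(T,N0) = |9−(-11)| + |4−(-2)| = 20 + 6 = 26
d(T,N1) = |9−(-2)| + |4−(-12)| = 11 + 16 = 27
26 < 27, so N0 is closer.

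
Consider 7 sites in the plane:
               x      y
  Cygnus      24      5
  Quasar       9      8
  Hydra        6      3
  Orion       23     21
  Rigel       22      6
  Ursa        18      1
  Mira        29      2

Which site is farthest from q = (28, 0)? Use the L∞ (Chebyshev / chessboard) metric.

Hydra

d(q, Cygnus) = max(4, 5) = 5
d(q, Quasar) = max(19, 8) = 19
d(q, Hydra) = max(22, 3) = 22
d(q, Orion) = max(5, 21) = 21
d(q, Rigel) = max(6, 6) = 6
d(q, Ursa) = max(10, 1) = 10
d(q, Mira) = max(1, 2) = 2
The largest is to Hydra.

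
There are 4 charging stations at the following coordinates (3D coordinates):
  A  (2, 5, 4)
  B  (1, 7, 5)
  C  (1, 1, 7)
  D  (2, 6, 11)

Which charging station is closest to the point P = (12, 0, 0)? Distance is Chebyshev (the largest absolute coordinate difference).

d(P,A) = max(10, 5, 4) = 10
d(P,B) = max(11, 7, 5) = 11
d(P,C) = max(11, 1, 7) = 11
d(P,D) = max(10, 6, 11) = 11
A is nearest.

A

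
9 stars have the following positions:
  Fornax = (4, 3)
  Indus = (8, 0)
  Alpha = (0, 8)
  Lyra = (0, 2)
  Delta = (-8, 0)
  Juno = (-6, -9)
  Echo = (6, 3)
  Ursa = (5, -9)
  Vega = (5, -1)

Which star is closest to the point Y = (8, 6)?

Since √ is increasing, it suffices to compare squared distances:
d²(Y, Fornax) = 16 + 9 = 25
d²(Y, Indus) = 0 + 36 = 36
d²(Y, Alpha) = 64 + 4 = 68
d²(Y, Lyra) = 64 + 16 = 80
d²(Y, Delta) = 256 + 36 = 292
d²(Y, Juno) = 196 + 225 = 421
d²(Y, Echo) = 4 + 9 = 13
d²(Y, Ursa) = 9 + 225 = 234
d²(Y, Vega) = 9 + 49 = 58
The smallest is to Echo, so Y lies in the Voronoi region of Echo.

Echo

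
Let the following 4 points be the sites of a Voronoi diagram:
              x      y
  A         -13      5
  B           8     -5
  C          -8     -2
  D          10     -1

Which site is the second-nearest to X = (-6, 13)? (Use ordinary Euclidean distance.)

Squared Euclidean distances:
|XA|² = (-6−(-13))² + (13−5)² = 49 + 64 = 113
|XB|² = (-6−8)² + (13−(-5))² = 196 + 324 = 520
|XC|² = (-6−(-8))² + (13−(-2))² = 4 + 225 = 229
|XD|² = (-6−10)² + (13−(-1))² = 256 + 196 = 452
Sorted ascending: A, C, D, … — the second-nearest is C.

C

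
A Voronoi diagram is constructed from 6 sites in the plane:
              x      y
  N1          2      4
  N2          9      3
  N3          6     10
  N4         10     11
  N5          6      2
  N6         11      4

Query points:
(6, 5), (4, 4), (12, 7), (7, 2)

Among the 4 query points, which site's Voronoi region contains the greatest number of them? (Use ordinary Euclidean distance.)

N5

(6, 5) — d² to each: N1:17, N2:13, N3:25, N4:52, N5:9, N6:26 → nearest is N5
(4, 4) — d² to each: N1:4, N2:26, N3:40, N4:85, N5:8, N6:49 → nearest is N1
(12, 7) — d² to each: N1:109, N2:25, N3:45, N4:20, N5:61, N6:10 → nearest is N6
(7, 2) — d² to each: N1:29, N2:5, N3:65, N4:90, N5:1, N6:20 → nearest is N5
Tally — N1:1, N5:2, N6:1. N5 captures the most (2).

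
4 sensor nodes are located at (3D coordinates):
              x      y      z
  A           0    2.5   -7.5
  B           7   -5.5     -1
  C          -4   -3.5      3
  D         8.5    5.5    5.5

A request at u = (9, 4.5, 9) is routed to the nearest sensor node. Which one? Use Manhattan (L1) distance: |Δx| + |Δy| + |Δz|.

D

d(u,A) = 9 + 2 + 16.5 = 27.5
d(u,B) = 2 + 10 + 10 = 22
d(u,C) = 13 + 8 + 6 = 27
d(u,D) = 0.5 + 1 + 3.5 = 5
Minimum is at D.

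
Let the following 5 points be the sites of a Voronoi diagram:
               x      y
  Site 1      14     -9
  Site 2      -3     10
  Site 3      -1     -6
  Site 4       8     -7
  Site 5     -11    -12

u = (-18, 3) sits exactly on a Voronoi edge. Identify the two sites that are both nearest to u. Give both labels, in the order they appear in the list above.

Site 2 and Site 5

Squared distances from u to each site:
d²(u, Site 1) = (-18−14)² + (3−(-9))² = 1024 + 144 = 1168
d²(u, Site 2) = (-18−(-3))² + (3−10)² = 225 + 49 = 274
d²(u, Site 3) = (-18−(-1))² + (3−(-6))² = 289 + 81 = 370
d²(u, Site 4) = (-18−8)² + (3−(-7))² = 676 + 100 = 776
d²(u, Site 5) = (-18−(-11))² + (3−(-12))² = 49 + 225 = 274
u is equidistant from Site 2 and Site 5 (both at squared distance 274), and every other site is strictly farther — so u lies on the Site 2–Site 5 Voronoi edge.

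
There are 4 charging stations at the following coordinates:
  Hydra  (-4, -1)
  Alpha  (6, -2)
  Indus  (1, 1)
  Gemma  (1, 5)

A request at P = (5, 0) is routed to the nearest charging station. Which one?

Compare squared distances (the ordering matches that of the actual distances):
d²(P, Hydra) = (5−(-4))² + (0−(-1))² = 81 + 1 = 82
d²(P, Alpha) = (5−6)² + (0−(-2))² = 1 + 4 = 5
d²(P, Indus) = (5−1)² + (0−1)² = 16 + 1 = 17
d²(P, Gemma) = (5−1)² + (0−5)² = 16 + 25 = 41
The smallest is to Alpha, so P lies in the Voronoi region of Alpha.

Alpha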